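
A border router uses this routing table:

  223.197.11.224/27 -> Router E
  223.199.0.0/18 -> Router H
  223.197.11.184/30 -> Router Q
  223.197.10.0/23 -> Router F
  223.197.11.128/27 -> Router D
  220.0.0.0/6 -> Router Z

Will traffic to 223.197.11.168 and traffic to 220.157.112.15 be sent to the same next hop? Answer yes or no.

no

223.197.11.168: longest match 223.197.10.0/23 -> Router F
220.157.112.15: longest match 220.0.0.0/6 -> Router Z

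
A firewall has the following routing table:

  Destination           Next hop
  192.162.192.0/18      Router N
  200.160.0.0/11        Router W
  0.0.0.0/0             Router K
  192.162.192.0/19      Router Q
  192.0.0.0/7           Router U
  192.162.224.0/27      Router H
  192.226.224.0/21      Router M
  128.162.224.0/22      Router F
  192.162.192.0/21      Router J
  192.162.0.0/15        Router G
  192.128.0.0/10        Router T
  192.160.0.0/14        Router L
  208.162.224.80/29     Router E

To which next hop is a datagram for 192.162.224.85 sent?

Routes whose prefix contains 192.162.224.85:
  0.0.0.0/0 (default, matches everything) -> Router K
  192.0.0.0/7 (192.0.0.0 - 193.255.255.255) -> Router U
  192.128.0.0/10 (192.128.0.0 - 192.191.255.255) -> Router T
  192.160.0.0/14 (192.160.0.0 - 192.163.255.255) -> Router L
  192.162.0.0/15 (192.162.0.0 - 192.163.255.255) -> Router G
  192.162.192.0/18 (192.162.192.0 - 192.162.255.255) -> Router N
More-specific entries that do NOT match:
  208.162.224.80/29 (208.162.224.80 - 208.162.224.87) does not contain 192.162.224.85
  192.162.224.0/27 (192.162.224.0 - 192.162.224.31) does not contain 192.162.224.85
  128.162.224.0/22 (128.162.224.0 - 128.162.227.255) does not contain 192.162.224.85
  192.226.224.0/21 (192.226.224.0 - 192.226.231.255) does not contain 192.162.224.85
  192.162.192.0/21 (192.162.192.0 - 192.162.199.255) does not contain 192.162.224.85
  192.162.192.0/19 (192.162.192.0 - 192.162.223.255) does not contain 192.162.224.85
Longest matching prefix is /18 -> next hop Router N.

Router N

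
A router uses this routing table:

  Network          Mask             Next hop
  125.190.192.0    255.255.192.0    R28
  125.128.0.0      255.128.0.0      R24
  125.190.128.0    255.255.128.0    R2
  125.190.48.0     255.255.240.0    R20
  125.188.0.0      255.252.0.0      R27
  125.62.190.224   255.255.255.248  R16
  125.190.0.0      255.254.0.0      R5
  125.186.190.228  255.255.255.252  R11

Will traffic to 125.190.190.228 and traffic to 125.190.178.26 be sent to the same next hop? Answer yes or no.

yes

125.190.190.228: longest match 125.190.128.0/17 -> R2
125.190.178.26: longest match 125.190.128.0/17 -> R2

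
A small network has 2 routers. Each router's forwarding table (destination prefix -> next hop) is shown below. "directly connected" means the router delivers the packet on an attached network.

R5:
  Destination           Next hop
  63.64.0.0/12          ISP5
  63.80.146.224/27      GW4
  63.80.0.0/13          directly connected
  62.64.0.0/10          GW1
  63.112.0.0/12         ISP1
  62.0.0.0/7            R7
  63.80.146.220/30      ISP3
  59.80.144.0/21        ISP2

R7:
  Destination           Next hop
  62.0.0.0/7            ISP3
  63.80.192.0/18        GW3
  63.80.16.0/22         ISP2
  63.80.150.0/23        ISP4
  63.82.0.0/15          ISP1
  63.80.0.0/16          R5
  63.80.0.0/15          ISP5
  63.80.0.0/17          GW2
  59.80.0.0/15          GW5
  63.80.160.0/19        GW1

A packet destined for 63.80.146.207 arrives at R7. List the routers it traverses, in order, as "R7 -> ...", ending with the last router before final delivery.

R7 -> R5

At R7: longest match for 63.80.146.207 is 63.80.0.0/16 -> R5
At R5: longest match for 63.80.146.207 is 63.80.0.0/13 -> directly connected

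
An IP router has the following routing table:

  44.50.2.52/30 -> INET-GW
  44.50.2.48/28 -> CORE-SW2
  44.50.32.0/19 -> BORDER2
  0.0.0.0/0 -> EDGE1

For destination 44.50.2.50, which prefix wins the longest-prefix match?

Entries matching 44.50.2.50:
  0.0.0.0/0 (default, matches everything)
  44.50.2.48/28 (44.50.2.48 - 44.50.2.63)
Most specific is 44.50.2.48/28.

44.50.2.48/28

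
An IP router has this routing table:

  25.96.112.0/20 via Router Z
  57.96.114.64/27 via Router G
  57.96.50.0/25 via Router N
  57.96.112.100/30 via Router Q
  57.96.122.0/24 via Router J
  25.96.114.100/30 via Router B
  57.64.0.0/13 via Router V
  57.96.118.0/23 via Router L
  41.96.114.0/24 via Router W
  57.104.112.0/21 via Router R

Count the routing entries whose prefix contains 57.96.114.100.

0

No listed prefix contains 57.96.114.100.
Total matching entries: 0.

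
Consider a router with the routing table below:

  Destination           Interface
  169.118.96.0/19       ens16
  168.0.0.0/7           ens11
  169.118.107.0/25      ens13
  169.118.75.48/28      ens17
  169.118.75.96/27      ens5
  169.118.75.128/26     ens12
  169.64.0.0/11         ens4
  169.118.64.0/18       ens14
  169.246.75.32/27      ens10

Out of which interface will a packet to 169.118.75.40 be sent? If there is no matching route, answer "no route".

ens14

Routes whose prefix contains 169.118.75.40:
  168.0.0.0/7 (168.0.0.0 - 169.255.255.255) -> ens11
  169.118.64.0/18 (169.118.64.0 - 169.118.127.255) -> ens14
More-specific entries that do NOT match:
  169.118.75.48/28 (169.118.75.48 - 169.118.75.63) does not contain 169.118.75.40
  169.118.75.96/27 (169.118.75.96 - 169.118.75.127) does not contain 169.118.75.40
  169.246.75.32/27 (169.246.75.32 - 169.246.75.63) does not contain 169.118.75.40
  169.118.75.128/26 (169.118.75.128 - 169.118.75.191) does not contain 169.118.75.40
  169.118.107.0/25 (169.118.107.0 - 169.118.107.127) does not contain 169.118.75.40
  169.118.96.0/19 (169.118.96.0 - 169.118.127.255) does not contain 169.118.75.40
Longest matching prefix is /18 -> interface ens14.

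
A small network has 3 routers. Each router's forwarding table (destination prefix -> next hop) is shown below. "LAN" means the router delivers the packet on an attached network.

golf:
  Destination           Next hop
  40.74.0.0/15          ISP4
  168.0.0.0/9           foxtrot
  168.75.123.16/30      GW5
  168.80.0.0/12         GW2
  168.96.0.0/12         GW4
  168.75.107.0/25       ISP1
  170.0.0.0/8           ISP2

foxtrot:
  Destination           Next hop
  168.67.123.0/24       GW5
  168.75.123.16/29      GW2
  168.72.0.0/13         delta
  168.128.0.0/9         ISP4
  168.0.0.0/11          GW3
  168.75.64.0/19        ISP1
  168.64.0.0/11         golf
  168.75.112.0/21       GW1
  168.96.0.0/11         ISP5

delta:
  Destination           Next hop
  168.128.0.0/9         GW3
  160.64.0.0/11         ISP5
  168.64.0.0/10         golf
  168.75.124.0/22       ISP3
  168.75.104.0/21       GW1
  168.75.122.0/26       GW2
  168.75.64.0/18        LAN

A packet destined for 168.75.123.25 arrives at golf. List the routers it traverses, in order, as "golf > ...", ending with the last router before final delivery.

golf > foxtrot > delta

At golf: longest match for 168.75.123.25 is 168.0.0.0/9 -> foxtrot
At foxtrot: longest match for 168.75.123.25 is 168.72.0.0/13 -> delta
At delta: longest match for 168.75.123.25 is 168.75.64.0/18 -> LAN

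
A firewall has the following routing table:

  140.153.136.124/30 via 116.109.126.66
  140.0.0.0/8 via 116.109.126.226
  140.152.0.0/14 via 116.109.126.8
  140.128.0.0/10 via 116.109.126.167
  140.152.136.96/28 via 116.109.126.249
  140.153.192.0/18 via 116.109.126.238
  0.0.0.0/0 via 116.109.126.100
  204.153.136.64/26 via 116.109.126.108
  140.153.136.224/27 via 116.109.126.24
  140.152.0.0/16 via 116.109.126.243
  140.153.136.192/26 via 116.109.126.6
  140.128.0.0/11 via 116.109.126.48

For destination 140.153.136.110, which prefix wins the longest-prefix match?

140.152.0.0/14

Entries matching 140.153.136.110:
  0.0.0.0/0 (default, matches everything)
  140.0.0.0/8 (140.0.0.0 - 140.255.255.255)
  140.128.0.0/10 (140.128.0.0 - 140.191.255.255)
  140.128.0.0/11 (140.128.0.0 - 140.159.255.255)
  140.152.0.0/14 (140.152.0.0 - 140.155.255.255)
Most specific is 140.152.0.0/14.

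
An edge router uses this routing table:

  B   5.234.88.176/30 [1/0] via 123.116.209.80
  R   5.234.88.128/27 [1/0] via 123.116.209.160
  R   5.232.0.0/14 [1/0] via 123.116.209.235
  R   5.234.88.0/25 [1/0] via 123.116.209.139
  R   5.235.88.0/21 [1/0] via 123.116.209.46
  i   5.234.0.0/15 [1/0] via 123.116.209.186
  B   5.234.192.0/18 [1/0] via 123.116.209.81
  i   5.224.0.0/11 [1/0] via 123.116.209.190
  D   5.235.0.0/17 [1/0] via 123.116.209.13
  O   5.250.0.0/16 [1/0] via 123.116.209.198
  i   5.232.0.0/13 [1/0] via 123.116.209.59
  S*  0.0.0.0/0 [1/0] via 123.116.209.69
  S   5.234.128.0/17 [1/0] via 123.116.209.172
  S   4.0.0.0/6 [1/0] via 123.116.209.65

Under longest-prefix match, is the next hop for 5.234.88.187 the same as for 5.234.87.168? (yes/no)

yes

5.234.88.187: longest match 5.234.0.0/15 -> 123.116.209.186
5.234.87.168: longest match 5.234.0.0/15 -> 123.116.209.186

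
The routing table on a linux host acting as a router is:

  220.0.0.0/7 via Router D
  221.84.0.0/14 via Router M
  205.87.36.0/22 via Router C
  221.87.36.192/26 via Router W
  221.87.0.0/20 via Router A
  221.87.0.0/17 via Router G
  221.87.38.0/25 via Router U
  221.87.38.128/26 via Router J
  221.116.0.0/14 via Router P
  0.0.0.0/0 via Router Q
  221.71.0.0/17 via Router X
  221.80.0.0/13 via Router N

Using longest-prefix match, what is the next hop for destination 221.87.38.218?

Routes whose prefix contains 221.87.38.218:
  0.0.0.0/0 (default, matches everything) -> Router Q
  220.0.0.0/7 (220.0.0.0 - 221.255.255.255) -> Router D
  221.80.0.0/13 (221.80.0.0 - 221.87.255.255) -> Router N
  221.84.0.0/14 (221.84.0.0 - 221.87.255.255) -> Router M
  221.87.0.0/17 (221.87.0.0 - 221.87.127.255) -> Router G
More-specific entries that do NOT match:
  221.87.36.192/26 (221.87.36.192 - 221.87.36.255) does not contain 221.87.38.218
  221.87.38.128/26 (221.87.38.128 - 221.87.38.191) does not contain 221.87.38.218
  221.87.38.0/25 (221.87.38.0 - 221.87.38.127) does not contain 221.87.38.218
  205.87.36.0/22 (205.87.36.0 - 205.87.39.255) does not contain 221.87.38.218
  221.87.0.0/20 (221.87.0.0 - 221.87.15.255) does not contain 221.87.38.218
Longest matching prefix is /17 -> next hop Router G.

Router G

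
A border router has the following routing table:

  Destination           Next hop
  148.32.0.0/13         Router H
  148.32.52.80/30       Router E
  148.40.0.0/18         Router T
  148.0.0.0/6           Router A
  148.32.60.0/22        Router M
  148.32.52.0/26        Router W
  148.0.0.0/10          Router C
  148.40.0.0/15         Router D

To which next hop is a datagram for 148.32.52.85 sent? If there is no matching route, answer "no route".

Router H

Routes whose prefix contains 148.32.52.85:
  148.0.0.0/6 (148.0.0.0 - 151.255.255.255) -> Router A
  148.0.0.0/10 (148.0.0.0 - 148.63.255.255) -> Router C
  148.32.0.0/13 (148.32.0.0 - 148.39.255.255) -> Router H
More-specific entries that do NOT match:
  148.32.52.80/30 (148.32.52.80 - 148.32.52.83) does not contain 148.32.52.85
  148.32.52.0/26 (148.32.52.0 - 148.32.52.63) does not contain 148.32.52.85
  148.32.60.0/22 (148.32.60.0 - 148.32.63.255) does not contain 148.32.52.85
  148.40.0.0/18 (148.40.0.0 - 148.40.63.255) does not contain 148.32.52.85
  148.40.0.0/15 (148.40.0.0 - 148.41.255.255) does not contain 148.32.52.85
Longest matching prefix is /13 -> next hop Router H.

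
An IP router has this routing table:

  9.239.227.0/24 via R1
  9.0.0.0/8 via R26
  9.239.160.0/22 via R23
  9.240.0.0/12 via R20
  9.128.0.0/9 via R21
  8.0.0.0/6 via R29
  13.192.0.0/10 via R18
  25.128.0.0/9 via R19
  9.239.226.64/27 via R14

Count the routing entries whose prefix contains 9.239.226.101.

3

Prefixes containing 9.239.226.101:
  8.0.0.0/6 (8.0.0.0 - 11.255.255.255)
  9.0.0.0/8 (9.0.0.0 - 9.255.255.255)
  9.128.0.0/9 (9.128.0.0 - 9.255.255.255)
Total matching entries: 3.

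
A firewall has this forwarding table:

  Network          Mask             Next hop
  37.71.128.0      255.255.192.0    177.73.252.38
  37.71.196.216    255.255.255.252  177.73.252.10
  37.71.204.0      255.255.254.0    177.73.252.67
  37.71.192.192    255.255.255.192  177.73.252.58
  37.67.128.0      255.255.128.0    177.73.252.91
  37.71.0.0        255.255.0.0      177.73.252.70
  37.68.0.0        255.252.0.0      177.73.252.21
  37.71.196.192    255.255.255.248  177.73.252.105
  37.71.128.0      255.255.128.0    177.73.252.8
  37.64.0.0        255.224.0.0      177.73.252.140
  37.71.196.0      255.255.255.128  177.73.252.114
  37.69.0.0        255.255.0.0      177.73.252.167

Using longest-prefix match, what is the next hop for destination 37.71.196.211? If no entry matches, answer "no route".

177.73.252.8

Routes whose prefix contains 37.71.196.211:
  37.64.0.0/11 (37.64.0.0 - 37.95.255.255) -> 177.73.252.140
  37.68.0.0/14 (37.68.0.0 - 37.71.255.255) -> 177.73.252.21
  37.71.0.0/16 (37.71.0.0 - 37.71.255.255) -> 177.73.252.70
  37.71.128.0/17 (37.71.128.0 - 37.71.255.255) -> 177.73.252.8
More-specific entries that do NOT match:
  37.71.196.216/30 (37.71.196.216 - 37.71.196.219) does not contain 37.71.196.211
  37.71.196.192/29 (37.71.196.192 - 37.71.196.199) does not contain 37.71.196.211
  37.71.192.192/26 (37.71.192.192 - 37.71.192.255) does not contain 37.71.196.211
  37.71.196.0/25 (37.71.196.0 - 37.71.196.127) does not contain 37.71.196.211
  37.71.204.0/23 (37.71.204.0 - 37.71.205.255) does not contain 37.71.196.211
  37.71.128.0/18 (37.71.128.0 - 37.71.191.255) does not contain 37.71.196.211
Longest matching prefix is /17 -> next hop 177.73.252.8.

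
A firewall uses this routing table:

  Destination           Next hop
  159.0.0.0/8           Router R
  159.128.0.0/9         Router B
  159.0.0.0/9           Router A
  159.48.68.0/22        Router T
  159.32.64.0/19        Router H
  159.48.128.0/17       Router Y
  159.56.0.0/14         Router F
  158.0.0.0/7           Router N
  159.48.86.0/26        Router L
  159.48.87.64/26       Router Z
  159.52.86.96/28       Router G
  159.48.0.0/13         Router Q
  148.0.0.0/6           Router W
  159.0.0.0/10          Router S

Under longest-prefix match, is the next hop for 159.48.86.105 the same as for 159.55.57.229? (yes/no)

159.48.86.105: longest match 159.48.0.0/13 -> Router Q
159.55.57.229: longest match 159.48.0.0/13 -> Router Q

yes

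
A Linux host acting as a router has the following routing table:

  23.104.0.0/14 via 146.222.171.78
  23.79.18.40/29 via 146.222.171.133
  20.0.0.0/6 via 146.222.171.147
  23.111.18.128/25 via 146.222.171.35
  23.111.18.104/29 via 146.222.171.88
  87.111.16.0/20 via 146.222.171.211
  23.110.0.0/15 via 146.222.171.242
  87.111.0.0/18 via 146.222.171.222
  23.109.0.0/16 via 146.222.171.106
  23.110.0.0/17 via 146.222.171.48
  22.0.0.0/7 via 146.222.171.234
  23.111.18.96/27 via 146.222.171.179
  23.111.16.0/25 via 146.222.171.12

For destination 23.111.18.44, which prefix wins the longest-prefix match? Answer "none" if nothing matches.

Entries matching 23.111.18.44:
  20.0.0.0/6 (20.0.0.0 - 23.255.255.255)
  22.0.0.0/7 (22.0.0.0 - 23.255.255.255)
  23.110.0.0/15 (23.110.0.0 - 23.111.255.255)
Most specific is 23.110.0.0/15.

23.110.0.0/15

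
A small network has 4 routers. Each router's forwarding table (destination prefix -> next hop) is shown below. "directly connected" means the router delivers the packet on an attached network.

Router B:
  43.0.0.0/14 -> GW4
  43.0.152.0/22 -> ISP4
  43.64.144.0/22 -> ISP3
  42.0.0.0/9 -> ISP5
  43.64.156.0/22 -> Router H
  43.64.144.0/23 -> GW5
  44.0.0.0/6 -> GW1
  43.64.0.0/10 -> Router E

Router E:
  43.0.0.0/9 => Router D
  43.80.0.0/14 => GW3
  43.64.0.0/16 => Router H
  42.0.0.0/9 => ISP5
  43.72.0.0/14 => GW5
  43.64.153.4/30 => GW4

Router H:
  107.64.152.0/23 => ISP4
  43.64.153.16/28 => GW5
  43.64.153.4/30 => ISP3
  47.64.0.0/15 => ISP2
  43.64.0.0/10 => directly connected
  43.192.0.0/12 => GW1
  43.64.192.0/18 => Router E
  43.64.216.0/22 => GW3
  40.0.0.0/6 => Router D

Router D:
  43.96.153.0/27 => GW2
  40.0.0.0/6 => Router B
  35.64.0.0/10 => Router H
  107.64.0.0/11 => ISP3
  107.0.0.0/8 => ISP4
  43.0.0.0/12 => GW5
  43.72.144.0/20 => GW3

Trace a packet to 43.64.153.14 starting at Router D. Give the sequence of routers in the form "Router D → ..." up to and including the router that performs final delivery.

Router D → Router B → Router E → Router H

At Router D: longest match for 43.64.153.14 is 40.0.0.0/6 -> Router B
At Router B: longest match for 43.64.153.14 is 43.64.0.0/10 -> Router E
At Router E: longest match for 43.64.153.14 is 43.64.0.0/16 -> Router H
At Router H: longest match for 43.64.153.14 is 43.64.0.0/10 -> directly connected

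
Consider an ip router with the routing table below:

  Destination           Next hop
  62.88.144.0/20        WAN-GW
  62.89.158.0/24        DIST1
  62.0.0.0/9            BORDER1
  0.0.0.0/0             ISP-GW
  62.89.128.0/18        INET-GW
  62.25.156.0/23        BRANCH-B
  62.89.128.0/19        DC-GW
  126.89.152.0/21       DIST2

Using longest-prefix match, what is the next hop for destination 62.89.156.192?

Routes whose prefix contains 62.89.156.192:
  0.0.0.0/0 (default, matches everything) -> ISP-GW
  62.0.0.0/9 (62.0.0.0 - 62.127.255.255) -> BORDER1
  62.89.128.0/18 (62.89.128.0 - 62.89.191.255) -> INET-GW
  62.89.128.0/19 (62.89.128.0 - 62.89.159.255) -> DC-GW
More-specific entries that do NOT match:
  62.89.158.0/24 (62.89.158.0 - 62.89.158.255) does not contain 62.89.156.192
  62.25.156.0/23 (62.25.156.0 - 62.25.157.255) does not contain 62.89.156.192
  126.89.152.0/21 (126.89.152.0 - 126.89.159.255) does not contain 62.89.156.192
  62.88.144.0/20 (62.88.144.0 - 62.88.159.255) does not contain 62.89.156.192
Longest matching prefix is /19 -> next hop DC-GW.

DC-GW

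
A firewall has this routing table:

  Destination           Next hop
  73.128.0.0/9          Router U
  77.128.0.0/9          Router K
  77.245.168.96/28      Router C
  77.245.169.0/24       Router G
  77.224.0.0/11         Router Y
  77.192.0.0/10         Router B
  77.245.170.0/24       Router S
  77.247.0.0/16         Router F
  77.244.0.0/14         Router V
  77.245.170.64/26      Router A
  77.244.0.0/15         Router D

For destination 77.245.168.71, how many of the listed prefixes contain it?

5

Prefixes containing 77.245.168.71:
  77.128.0.0/9 (77.128.0.0 - 77.255.255.255)
  77.192.0.0/10 (77.192.0.0 - 77.255.255.255)
  77.224.0.0/11 (77.224.0.0 - 77.255.255.255)
  77.244.0.0/14 (77.244.0.0 - 77.247.255.255)
  77.244.0.0/15 (77.244.0.0 - 77.245.255.255)
Total matching entries: 5.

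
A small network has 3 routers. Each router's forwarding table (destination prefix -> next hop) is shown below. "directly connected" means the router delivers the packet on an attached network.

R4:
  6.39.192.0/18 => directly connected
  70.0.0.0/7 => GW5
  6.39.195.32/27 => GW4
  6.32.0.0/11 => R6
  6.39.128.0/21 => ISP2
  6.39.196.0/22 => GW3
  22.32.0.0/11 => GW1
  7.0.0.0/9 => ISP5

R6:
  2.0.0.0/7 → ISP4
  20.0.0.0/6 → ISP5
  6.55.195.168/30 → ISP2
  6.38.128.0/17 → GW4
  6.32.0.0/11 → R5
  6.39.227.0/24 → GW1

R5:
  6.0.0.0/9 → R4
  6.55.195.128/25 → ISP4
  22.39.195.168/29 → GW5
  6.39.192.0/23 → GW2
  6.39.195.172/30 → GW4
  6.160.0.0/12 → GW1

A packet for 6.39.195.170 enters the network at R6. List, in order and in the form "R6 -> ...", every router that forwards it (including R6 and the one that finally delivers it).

At R6: longest match for 6.39.195.170 is 6.32.0.0/11 -> R5
At R5: longest match for 6.39.195.170 is 6.0.0.0/9 -> R4
At R4: longest match for 6.39.195.170 is 6.39.192.0/18 -> directly connected

R6 -> R5 -> R4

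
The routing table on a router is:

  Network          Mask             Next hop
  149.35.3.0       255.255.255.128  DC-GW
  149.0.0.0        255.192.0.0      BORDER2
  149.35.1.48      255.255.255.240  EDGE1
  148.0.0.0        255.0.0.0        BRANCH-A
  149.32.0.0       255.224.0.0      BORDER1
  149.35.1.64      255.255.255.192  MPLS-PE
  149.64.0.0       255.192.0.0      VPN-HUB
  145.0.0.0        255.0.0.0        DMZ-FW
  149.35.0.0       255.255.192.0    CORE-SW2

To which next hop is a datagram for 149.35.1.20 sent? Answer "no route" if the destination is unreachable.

Routes whose prefix contains 149.35.1.20:
  149.0.0.0/10 (149.0.0.0 - 149.63.255.255) -> BORDER2
  149.32.0.0/11 (149.32.0.0 - 149.63.255.255) -> BORDER1
  149.35.0.0/18 (149.35.0.0 - 149.35.63.255) -> CORE-SW2
More-specific entries that do NOT match:
  149.35.1.48/28 (149.35.1.48 - 149.35.1.63) does not contain 149.35.1.20
  149.35.1.64/26 (149.35.1.64 - 149.35.1.127) does not contain 149.35.1.20
  149.35.3.0/25 (149.35.3.0 - 149.35.3.127) does not contain 149.35.1.20
Longest matching prefix is /18 -> next hop CORE-SW2.

CORE-SW2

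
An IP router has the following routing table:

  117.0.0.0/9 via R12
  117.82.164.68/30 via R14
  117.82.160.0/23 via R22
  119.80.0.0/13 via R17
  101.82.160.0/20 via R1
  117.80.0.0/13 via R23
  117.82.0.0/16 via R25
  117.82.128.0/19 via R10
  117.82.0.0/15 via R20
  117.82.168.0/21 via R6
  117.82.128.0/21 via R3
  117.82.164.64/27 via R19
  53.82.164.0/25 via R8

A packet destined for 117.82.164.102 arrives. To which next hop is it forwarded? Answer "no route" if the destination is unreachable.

R25

Routes whose prefix contains 117.82.164.102:
  117.0.0.0/9 (117.0.0.0 - 117.127.255.255) -> R12
  117.80.0.0/13 (117.80.0.0 - 117.87.255.255) -> R23
  117.82.0.0/15 (117.82.0.0 - 117.83.255.255) -> R20
  117.82.0.0/16 (117.82.0.0 - 117.82.255.255) -> R25
More-specific entries that do NOT match:
  117.82.164.68/30 (117.82.164.68 - 117.82.164.71) does not contain 117.82.164.102
  117.82.164.64/27 (117.82.164.64 - 117.82.164.95) does not contain 117.82.164.102
  53.82.164.0/25 (53.82.164.0 - 53.82.164.127) does not contain 117.82.164.102
  117.82.160.0/23 (117.82.160.0 - 117.82.161.255) does not contain 117.82.164.102
  117.82.168.0/21 (117.82.168.0 - 117.82.175.255) does not contain 117.82.164.102
  117.82.128.0/21 (117.82.128.0 - 117.82.135.255) does not contain 117.82.164.102
  101.82.160.0/20 (101.82.160.0 - 101.82.175.255) does not contain 117.82.164.102
  117.82.128.0/19 (117.82.128.0 - 117.82.159.255) does not contain 117.82.164.102
Longest matching prefix is /16 -> next hop R25.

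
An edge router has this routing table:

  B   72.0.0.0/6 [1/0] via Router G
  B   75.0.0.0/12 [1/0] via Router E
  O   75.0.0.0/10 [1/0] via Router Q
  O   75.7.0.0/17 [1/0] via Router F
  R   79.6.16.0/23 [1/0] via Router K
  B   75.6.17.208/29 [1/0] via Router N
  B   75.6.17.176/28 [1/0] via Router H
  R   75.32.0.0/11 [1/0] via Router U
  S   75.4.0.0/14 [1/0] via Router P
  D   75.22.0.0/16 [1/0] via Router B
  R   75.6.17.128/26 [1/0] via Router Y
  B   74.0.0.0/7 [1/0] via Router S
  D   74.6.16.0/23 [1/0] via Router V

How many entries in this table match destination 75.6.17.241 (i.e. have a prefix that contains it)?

Prefixes containing 75.6.17.241:
  72.0.0.0/6 (72.0.0.0 - 75.255.255.255)
  74.0.0.0/7 (74.0.0.0 - 75.255.255.255)
  75.0.0.0/10 (75.0.0.0 - 75.63.255.255)
  75.0.0.0/12 (75.0.0.0 - 75.15.255.255)
  75.4.0.0/14 (75.4.0.0 - 75.7.255.255)
Total matching entries: 5.

5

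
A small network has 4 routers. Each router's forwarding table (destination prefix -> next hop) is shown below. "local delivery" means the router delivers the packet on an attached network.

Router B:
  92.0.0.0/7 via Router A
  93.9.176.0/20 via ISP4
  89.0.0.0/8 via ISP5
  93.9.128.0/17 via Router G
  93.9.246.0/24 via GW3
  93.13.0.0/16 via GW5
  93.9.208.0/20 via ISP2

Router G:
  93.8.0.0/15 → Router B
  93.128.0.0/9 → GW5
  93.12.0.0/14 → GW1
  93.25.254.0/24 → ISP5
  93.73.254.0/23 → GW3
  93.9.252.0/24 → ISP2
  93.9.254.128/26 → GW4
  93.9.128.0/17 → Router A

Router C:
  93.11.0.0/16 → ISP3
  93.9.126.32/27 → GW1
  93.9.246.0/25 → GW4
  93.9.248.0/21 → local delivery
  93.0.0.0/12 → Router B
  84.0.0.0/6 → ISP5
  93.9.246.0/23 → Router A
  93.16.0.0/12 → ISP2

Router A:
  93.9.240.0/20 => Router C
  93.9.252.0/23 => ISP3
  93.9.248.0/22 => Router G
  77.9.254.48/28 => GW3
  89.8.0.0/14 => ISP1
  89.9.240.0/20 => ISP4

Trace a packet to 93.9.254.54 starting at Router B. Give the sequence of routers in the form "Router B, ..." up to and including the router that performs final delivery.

Router B, Router G, Router A, Router C

At Router B: longest match for 93.9.254.54 is 93.9.128.0/17 -> Router G
At Router G: longest match for 93.9.254.54 is 93.9.128.0/17 -> Router A
At Router A: longest match for 93.9.254.54 is 93.9.240.0/20 -> Router C
At Router C: longest match for 93.9.254.54 is 93.9.248.0/21 -> local delivery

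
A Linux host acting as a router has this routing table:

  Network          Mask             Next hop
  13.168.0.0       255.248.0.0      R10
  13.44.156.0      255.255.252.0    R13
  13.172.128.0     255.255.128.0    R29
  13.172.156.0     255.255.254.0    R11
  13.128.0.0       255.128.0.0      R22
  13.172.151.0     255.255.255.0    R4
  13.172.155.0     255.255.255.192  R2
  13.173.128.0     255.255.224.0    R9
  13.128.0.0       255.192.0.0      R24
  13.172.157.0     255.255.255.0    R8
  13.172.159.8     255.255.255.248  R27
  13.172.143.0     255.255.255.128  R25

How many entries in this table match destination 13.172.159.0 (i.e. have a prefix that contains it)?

Prefixes containing 13.172.159.0:
  13.128.0.0/9 (13.128.0.0 - 13.255.255.255)
  13.128.0.0/10 (13.128.0.0 - 13.191.255.255)
  13.168.0.0/13 (13.168.0.0 - 13.175.255.255)
  13.172.128.0/17 (13.172.128.0 - 13.172.255.255)
Total matching entries: 4.

4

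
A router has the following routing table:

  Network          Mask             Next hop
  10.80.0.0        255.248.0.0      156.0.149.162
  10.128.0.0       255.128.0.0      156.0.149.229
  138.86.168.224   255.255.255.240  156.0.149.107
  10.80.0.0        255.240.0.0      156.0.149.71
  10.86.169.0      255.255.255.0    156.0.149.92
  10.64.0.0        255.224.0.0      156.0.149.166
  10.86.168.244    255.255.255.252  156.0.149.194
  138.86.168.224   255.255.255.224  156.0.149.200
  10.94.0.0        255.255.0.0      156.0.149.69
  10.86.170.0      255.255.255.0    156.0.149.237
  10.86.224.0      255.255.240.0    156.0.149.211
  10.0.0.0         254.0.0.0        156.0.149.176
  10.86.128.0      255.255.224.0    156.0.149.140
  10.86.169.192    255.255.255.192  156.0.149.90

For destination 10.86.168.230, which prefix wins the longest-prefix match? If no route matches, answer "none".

Entries matching 10.86.168.230:
  10.0.0.0/7 (10.0.0.0 - 11.255.255.255)
  10.64.0.0/11 (10.64.0.0 - 10.95.255.255)
  10.80.0.0/12 (10.80.0.0 - 10.95.255.255)
  10.80.0.0/13 (10.80.0.0 - 10.87.255.255)
Most specific is 10.80.0.0/13.

10.80.0.0/13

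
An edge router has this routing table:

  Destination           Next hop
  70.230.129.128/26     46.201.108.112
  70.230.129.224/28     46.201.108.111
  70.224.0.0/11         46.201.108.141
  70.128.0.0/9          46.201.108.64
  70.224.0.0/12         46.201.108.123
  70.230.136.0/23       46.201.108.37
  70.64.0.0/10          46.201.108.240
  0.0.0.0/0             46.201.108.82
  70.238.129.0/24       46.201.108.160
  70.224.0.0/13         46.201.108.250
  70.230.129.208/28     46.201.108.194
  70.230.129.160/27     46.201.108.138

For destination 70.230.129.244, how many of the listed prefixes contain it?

5

Prefixes containing 70.230.129.244:
  0.0.0.0/0 (default, matches everything)
  70.128.0.0/9 (70.128.0.0 - 70.255.255.255)
  70.224.0.0/11 (70.224.0.0 - 70.255.255.255)
  70.224.0.0/12 (70.224.0.0 - 70.239.255.255)
  70.224.0.0/13 (70.224.0.0 - 70.231.255.255)
Total matching entries: 5.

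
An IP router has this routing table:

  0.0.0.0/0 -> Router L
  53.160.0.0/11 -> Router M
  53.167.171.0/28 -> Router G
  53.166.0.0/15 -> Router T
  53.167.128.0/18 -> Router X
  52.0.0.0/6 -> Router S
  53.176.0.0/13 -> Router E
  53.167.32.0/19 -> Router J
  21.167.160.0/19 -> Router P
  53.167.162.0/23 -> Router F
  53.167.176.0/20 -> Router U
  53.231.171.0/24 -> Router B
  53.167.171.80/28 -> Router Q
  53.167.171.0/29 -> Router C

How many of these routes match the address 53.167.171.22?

Prefixes containing 53.167.171.22:
  0.0.0.0/0 (default, matches everything)
  52.0.0.0/6 (52.0.0.0 - 55.255.255.255)
  53.160.0.0/11 (53.160.0.0 - 53.191.255.255)
  53.166.0.0/15 (53.166.0.0 - 53.167.255.255)
  53.167.128.0/18 (53.167.128.0 - 53.167.191.255)
Total matching entries: 5.

5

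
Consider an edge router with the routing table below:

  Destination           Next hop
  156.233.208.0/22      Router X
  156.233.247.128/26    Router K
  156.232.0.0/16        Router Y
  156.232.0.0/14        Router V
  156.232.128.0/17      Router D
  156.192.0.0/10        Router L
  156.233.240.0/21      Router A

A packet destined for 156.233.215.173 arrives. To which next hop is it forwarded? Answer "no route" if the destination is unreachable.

Router V

Routes whose prefix contains 156.233.215.173:
  156.192.0.0/10 (156.192.0.0 - 156.255.255.255) -> Router L
  156.232.0.0/14 (156.232.0.0 - 156.235.255.255) -> Router V
More-specific entries that do NOT match:
  156.233.247.128/26 (156.233.247.128 - 156.233.247.191) does not contain 156.233.215.173
  156.233.208.0/22 (156.233.208.0 - 156.233.211.255) does not contain 156.233.215.173
  156.233.240.0/21 (156.233.240.0 - 156.233.247.255) does not contain 156.233.215.173
  156.232.128.0/17 (156.232.128.0 - 156.232.255.255) does not contain 156.233.215.173
  156.232.0.0/16 (156.232.0.0 - 156.232.255.255) does not contain 156.233.215.173
Longest matching prefix is /14 -> next hop Router V.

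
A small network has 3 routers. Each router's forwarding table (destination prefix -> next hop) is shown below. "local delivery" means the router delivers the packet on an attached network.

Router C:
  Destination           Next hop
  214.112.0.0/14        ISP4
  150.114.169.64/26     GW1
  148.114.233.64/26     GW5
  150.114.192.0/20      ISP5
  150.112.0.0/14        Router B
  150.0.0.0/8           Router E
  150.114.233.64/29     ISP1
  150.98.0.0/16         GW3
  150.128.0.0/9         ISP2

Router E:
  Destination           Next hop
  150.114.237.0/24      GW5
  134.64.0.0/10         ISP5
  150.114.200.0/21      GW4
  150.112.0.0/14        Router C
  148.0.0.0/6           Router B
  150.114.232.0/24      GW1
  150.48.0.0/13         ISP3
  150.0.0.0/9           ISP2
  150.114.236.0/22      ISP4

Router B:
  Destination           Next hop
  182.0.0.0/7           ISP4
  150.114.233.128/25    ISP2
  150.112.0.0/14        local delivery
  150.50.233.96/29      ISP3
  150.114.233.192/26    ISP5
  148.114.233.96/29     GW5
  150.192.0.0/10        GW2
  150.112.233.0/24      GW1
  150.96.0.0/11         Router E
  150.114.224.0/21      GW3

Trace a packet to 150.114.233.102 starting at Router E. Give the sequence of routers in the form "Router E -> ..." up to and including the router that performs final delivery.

Router E -> Router C -> Router B

At Router E: longest match for 150.114.233.102 is 150.112.0.0/14 -> Router C
At Router C: longest match for 150.114.233.102 is 150.112.0.0/14 -> Router B
At Router B: longest match for 150.114.233.102 is 150.112.0.0/14 -> local delivery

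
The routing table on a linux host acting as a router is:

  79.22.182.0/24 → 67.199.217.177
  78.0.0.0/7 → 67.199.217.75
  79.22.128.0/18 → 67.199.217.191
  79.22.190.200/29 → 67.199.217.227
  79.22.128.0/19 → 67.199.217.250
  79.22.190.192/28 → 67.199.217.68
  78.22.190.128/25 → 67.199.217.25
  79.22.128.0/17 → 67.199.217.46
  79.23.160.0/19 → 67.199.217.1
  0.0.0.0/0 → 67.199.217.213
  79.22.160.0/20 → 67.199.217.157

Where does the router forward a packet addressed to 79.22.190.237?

Routes whose prefix contains 79.22.190.237:
  0.0.0.0/0 (default, matches everything) -> 67.199.217.213
  78.0.0.0/7 (78.0.0.0 - 79.255.255.255) -> 67.199.217.75
  79.22.128.0/17 (79.22.128.0 - 79.22.255.255) -> 67.199.217.46
  79.22.128.0/18 (79.22.128.0 - 79.22.191.255) -> 67.199.217.191
More-specific entries that do NOT match:
  79.22.190.200/29 (79.22.190.200 - 79.22.190.207) does not contain 79.22.190.237
  79.22.190.192/28 (79.22.190.192 - 79.22.190.207) does not contain 79.22.190.237
  78.22.190.128/25 (78.22.190.128 - 78.22.190.255) does not contain 79.22.190.237
  79.22.182.0/24 (79.22.182.0 - 79.22.182.255) does not contain 79.22.190.237
  79.22.160.0/20 (79.22.160.0 - 79.22.175.255) does not contain 79.22.190.237
  79.22.128.0/19 (79.22.128.0 - 79.22.159.255) does not contain 79.22.190.237
  79.23.160.0/19 (79.23.160.0 - 79.23.191.255) does not contain 79.22.190.237
Longest matching prefix is /18 -> next hop 67.199.217.191.

67.199.217.191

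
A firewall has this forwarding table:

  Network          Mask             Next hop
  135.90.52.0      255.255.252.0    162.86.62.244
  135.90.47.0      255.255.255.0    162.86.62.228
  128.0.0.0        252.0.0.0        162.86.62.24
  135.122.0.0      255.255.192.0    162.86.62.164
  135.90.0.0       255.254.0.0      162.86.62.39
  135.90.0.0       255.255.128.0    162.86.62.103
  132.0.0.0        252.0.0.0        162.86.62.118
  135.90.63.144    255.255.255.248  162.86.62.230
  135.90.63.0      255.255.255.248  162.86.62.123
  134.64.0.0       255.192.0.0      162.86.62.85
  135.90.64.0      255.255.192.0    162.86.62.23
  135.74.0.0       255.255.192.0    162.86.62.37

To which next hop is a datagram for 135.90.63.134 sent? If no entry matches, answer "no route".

162.86.62.103

Routes whose prefix contains 135.90.63.134:
  132.0.0.0/6 (132.0.0.0 - 135.255.255.255) -> 162.86.62.118
  135.90.0.0/15 (135.90.0.0 - 135.91.255.255) -> 162.86.62.39
  135.90.0.0/17 (135.90.0.0 - 135.90.127.255) -> 162.86.62.103
More-specific entries that do NOT match:
  135.90.63.144/29 (135.90.63.144 - 135.90.63.151) does not contain 135.90.63.134
  135.90.63.0/29 (135.90.63.0 - 135.90.63.7) does not contain 135.90.63.134
  135.90.47.0/24 (135.90.47.0 - 135.90.47.255) does not contain 135.90.63.134
  135.90.52.0/22 (135.90.52.0 - 135.90.55.255) does not contain 135.90.63.134
  135.122.0.0/18 (135.122.0.0 - 135.122.63.255) does not contain 135.90.63.134
  135.90.64.0/18 (135.90.64.0 - 135.90.127.255) does not contain 135.90.63.134
  135.74.0.0/18 (135.74.0.0 - 135.74.63.255) does not contain 135.90.63.134
Longest matching prefix is /17 -> next hop 162.86.62.103.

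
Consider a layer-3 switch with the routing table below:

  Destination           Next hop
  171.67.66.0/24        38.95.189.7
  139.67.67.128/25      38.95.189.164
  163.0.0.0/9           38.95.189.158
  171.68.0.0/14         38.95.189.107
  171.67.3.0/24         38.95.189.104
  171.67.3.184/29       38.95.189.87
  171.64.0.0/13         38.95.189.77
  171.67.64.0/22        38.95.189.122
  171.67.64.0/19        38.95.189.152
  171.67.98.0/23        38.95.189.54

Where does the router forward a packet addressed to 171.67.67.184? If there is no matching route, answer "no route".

38.95.189.122

Routes whose prefix contains 171.67.67.184:
  171.64.0.0/13 (171.64.0.0 - 171.71.255.255) -> 38.95.189.77
  171.67.64.0/19 (171.67.64.0 - 171.67.95.255) -> 38.95.189.152
  171.67.64.0/22 (171.67.64.0 - 171.67.67.255) -> 38.95.189.122
More-specific entries that do NOT match:
  171.67.3.184/29 (171.67.3.184 - 171.67.3.191) does not contain 171.67.67.184
  139.67.67.128/25 (139.67.67.128 - 139.67.67.255) does not contain 171.67.67.184
  171.67.66.0/24 (171.67.66.0 - 171.67.66.255) does not contain 171.67.67.184
  171.67.3.0/24 (171.67.3.0 - 171.67.3.255) does not contain 171.67.67.184
  171.67.98.0/23 (171.67.98.0 - 171.67.99.255) does not contain 171.67.67.184
Longest matching prefix is /22 -> next hop 38.95.189.122.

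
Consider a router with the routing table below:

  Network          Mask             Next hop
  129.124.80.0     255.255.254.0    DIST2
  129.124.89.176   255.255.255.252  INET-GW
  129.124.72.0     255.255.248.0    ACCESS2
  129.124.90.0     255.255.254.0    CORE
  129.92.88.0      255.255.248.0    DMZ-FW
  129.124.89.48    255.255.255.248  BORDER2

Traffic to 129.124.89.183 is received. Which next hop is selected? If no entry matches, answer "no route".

No entry's prefix contains 129.124.89.183; there is no default route.

no route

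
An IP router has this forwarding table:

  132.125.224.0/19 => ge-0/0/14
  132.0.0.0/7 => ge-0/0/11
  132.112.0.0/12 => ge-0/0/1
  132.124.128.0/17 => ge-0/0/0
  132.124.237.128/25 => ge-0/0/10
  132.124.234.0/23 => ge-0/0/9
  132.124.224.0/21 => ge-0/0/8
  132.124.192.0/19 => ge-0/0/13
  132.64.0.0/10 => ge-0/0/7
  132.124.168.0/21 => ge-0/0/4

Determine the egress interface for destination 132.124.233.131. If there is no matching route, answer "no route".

Routes whose prefix contains 132.124.233.131:
  132.0.0.0/7 (132.0.0.0 - 133.255.255.255) -> ge-0/0/11
  132.64.0.0/10 (132.64.0.0 - 132.127.255.255) -> ge-0/0/7
  132.112.0.0/12 (132.112.0.0 - 132.127.255.255) -> ge-0/0/1
  132.124.128.0/17 (132.124.128.0 - 132.124.255.255) -> ge-0/0/0
More-specific entries that do NOT match:
  132.124.237.128/25 (132.124.237.128 - 132.124.237.255) does not contain 132.124.233.131
  132.124.234.0/23 (132.124.234.0 - 132.124.235.255) does not contain 132.124.233.131
  132.124.224.0/21 (132.124.224.0 - 132.124.231.255) does not contain 132.124.233.131
  132.124.168.0/21 (132.124.168.0 - 132.124.175.255) does not contain 132.124.233.131
  132.125.224.0/19 (132.125.224.0 - 132.125.255.255) does not contain 132.124.233.131
  132.124.192.0/19 (132.124.192.0 - 132.124.223.255) does not contain 132.124.233.131
Longest matching prefix is /17 -> interface ge-0/0/0.

ge-0/0/0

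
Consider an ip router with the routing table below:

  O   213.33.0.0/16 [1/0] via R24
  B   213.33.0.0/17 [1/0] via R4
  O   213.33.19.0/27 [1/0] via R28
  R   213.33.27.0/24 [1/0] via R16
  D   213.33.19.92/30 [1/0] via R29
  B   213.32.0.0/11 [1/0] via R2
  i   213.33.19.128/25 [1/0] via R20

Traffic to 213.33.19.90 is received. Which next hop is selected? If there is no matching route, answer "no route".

Routes whose prefix contains 213.33.19.90:
  213.32.0.0/11 (213.32.0.0 - 213.63.255.255) -> R2
  213.33.0.0/16 (213.33.0.0 - 213.33.255.255) -> R24
  213.33.0.0/17 (213.33.0.0 - 213.33.127.255) -> R4
More-specific entries that do NOT match:
  213.33.19.92/30 (213.33.19.92 - 213.33.19.95) does not contain 213.33.19.90
  213.33.19.0/27 (213.33.19.0 - 213.33.19.31) does not contain 213.33.19.90
  213.33.19.128/25 (213.33.19.128 - 213.33.19.255) does not contain 213.33.19.90
  213.33.27.0/24 (213.33.27.0 - 213.33.27.255) does not contain 213.33.19.90
Longest matching prefix is /17 -> next hop R4.

R4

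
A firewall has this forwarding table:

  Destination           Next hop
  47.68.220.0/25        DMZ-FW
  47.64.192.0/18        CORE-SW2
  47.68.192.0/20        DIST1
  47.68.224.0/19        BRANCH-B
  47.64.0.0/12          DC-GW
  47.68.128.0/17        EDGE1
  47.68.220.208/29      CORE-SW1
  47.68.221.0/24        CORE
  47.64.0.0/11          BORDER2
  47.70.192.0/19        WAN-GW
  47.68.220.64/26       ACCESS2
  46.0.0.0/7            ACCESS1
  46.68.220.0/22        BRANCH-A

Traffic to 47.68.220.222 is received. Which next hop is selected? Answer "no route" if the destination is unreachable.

EDGE1

Routes whose prefix contains 47.68.220.222:
  46.0.0.0/7 (46.0.0.0 - 47.255.255.255) -> ACCESS1
  47.64.0.0/11 (47.64.0.0 - 47.95.255.255) -> BORDER2
  47.64.0.0/12 (47.64.0.0 - 47.79.255.255) -> DC-GW
  47.68.128.0/17 (47.68.128.0 - 47.68.255.255) -> EDGE1
More-specific entries that do NOT match:
  47.68.220.208/29 (47.68.220.208 - 47.68.220.215) does not contain 47.68.220.222
  47.68.220.64/26 (47.68.220.64 - 47.68.220.127) does not contain 47.68.220.222
  47.68.220.0/25 (47.68.220.0 - 47.68.220.127) does not contain 47.68.220.222
  47.68.221.0/24 (47.68.221.0 - 47.68.221.255) does not contain 47.68.220.222
  46.68.220.0/22 (46.68.220.0 - 46.68.223.255) does not contain 47.68.220.222
  47.68.192.0/20 (47.68.192.0 - 47.68.207.255) does not contain 47.68.220.222
  47.68.224.0/19 (47.68.224.0 - 47.68.255.255) does not contain 47.68.220.222
  47.70.192.0/19 (47.70.192.0 - 47.70.223.255) does not contain 47.68.220.222
  47.64.192.0/18 (47.64.192.0 - 47.64.255.255) does not contain 47.68.220.222
Longest matching prefix is /17 -> next hop EDGE1.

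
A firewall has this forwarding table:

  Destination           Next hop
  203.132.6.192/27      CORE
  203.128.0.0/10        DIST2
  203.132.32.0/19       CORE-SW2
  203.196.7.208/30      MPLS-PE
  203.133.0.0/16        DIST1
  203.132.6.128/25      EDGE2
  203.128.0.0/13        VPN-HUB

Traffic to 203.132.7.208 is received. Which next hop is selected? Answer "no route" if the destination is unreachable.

VPN-HUB

Routes whose prefix contains 203.132.7.208:
  203.128.0.0/10 (203.128.0.0 - 203.191.255.255) -> DIST2
  203.128.0.0/13 (203.128.0.0 - 203.135.255.255) -> VPN-HUB
More-specific entries that do NOT match:
  203.196.7.208/30 (203.196.7.208 - 203.196.7.211) does not contain 203.132.7.208
  203.132.6.192/27 (203.132.6.192 - 203.132.6.223) does not contain 203.132.7.208
  203.132.6.128/25 (203.132.6.128 - 203.132.6.255) does not contain 203.132.7.208
  203.132.32.0/19 (203.132.32.0 - 203.132.63.255) does not contain 203.132.7.208
  203.133.0.0/16 (203.133.0.0 - 203.133.255.255) does not contain 203.132.7.208
Longest matching prefix is /13 -> next hop VPN-HUB.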